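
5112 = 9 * 568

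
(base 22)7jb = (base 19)aah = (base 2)111011101001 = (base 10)3817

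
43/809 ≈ 0.0532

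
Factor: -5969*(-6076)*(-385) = -1*2^2*5^1*7^3*11^1*31^1*47^1*127^1 = -13963042940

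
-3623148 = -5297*684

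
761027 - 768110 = -7083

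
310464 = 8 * 38808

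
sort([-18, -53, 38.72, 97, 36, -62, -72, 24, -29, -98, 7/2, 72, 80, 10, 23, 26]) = [-98, -72, -62, -53, -29, -18, 7/2, 10, 23, 24, 26, 36, 38.72, 72, 80, 97]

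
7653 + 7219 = 14872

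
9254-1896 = 7358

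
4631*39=180609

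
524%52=4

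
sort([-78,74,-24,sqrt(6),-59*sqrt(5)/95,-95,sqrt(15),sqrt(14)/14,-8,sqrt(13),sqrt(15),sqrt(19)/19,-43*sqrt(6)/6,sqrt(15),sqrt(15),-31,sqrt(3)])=[-95,-78,-31,-24,-43*sqrt(6)/6,-8,-59*sqrt(5)/95,sqrt(19)/19,sqrt(14)/14,sqrt(3),sqrt(6),sqrt(13),sqrt(15),sqrt(15),sqrt(15),sqrt(15),74]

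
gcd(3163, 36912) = 1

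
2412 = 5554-3142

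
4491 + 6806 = 11297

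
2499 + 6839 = 9338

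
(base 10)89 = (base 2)1011001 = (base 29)32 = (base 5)324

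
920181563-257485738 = 662695825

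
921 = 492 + 429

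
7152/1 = 7152 = 7152.00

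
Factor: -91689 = -1*3^1*13^1*2351^1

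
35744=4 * 8936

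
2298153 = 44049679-41751526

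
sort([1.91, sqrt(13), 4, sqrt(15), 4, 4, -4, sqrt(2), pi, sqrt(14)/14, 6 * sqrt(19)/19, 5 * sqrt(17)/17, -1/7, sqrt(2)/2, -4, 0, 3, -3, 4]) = [-4, -4, -3, -1/7, 0, sqrt(14)/14, sqrt(2)/2, 5 * sqrt(17)/17, 6 * sqrt(19)/19, sqrt(2), 1.91, 3, pi, sqrt(13), sqrt(15), 4, 4, 4, 4]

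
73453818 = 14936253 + 58517565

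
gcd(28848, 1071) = 3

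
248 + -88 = 160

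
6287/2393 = 2 + 1501/2393 ≈ 2.63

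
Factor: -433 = -1*433^1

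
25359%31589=25359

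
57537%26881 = 3775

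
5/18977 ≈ 0.000263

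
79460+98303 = 177763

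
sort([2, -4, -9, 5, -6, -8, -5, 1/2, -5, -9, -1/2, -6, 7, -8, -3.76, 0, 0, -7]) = [-9, -9, -8, -8, -7, -6, -6, -5, -5, -4, -3.76, -1/2, 0, 0, 1/2, 2, 5, 7]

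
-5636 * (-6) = 33816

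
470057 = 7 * 67151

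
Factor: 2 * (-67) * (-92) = 2^3 * 23^1 * 67^1 = 12328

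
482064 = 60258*8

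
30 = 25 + 5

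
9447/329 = 28 + 5/7≈28.71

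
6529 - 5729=800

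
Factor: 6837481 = 7^1 * 167^1 * 5849^1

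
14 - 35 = -21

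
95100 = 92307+2793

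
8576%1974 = 680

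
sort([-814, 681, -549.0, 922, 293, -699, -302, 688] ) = [-814, -699, -549.0, -302, 293, 681, 688, 922] 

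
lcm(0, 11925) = 0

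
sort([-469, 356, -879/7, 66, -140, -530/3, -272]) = [-469, -272, -530/3, -140, -879/7, 66, 356]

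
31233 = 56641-25408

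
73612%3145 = 1277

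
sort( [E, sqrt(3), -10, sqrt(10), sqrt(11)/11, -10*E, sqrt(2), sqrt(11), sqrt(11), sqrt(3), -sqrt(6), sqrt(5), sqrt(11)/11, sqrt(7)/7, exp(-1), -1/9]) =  [-10*E, -10, -sqrt(6), -1/9, sqrt(11)/11, sqrt(11)/11, exp(-1), sqrt(7)/7, sqrt(2), sqrt(3), sqrt(3), sqrt(5), E, sqrt(10), sqrt(11), sqrt(11)]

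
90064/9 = 10007 + 1/9 ≈ 10007.11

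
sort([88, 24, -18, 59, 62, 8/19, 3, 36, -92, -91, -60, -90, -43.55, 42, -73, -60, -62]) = [-92, -91, -90, -73, -62, -60, -60, -43.55, -18, 8/19, 3, 24, 36, 42, 59, 62, 88]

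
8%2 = 0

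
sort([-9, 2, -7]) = [-9, -7, 2]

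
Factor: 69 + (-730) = -1 * 661^1 = -661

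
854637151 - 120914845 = 733722306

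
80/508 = 20/127 ≈ 0.157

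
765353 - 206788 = 558565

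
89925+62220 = 152145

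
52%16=4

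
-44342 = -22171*2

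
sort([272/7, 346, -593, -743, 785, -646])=[-743, -646, -593, 272/7, 346, 785]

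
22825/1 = 22825 = 22825.00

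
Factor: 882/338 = 3^2*7^2*13^(-2) = 441/169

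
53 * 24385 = 1292405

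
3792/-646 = -1896/323 ≈ -5.87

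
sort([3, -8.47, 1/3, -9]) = [-9, -8.47, 1/3, 3]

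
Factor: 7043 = 7043^1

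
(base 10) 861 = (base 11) 713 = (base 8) 1535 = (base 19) 276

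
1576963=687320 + 889643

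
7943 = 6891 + 1052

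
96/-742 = -48/371 ≈ -0.129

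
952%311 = 19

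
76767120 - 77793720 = -1026600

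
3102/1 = 3102 = 3102.00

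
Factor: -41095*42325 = -1*5^3*1693^1*8219^1 = -1739345875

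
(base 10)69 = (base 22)33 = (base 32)25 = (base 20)39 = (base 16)45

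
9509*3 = 28527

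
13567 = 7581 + 5986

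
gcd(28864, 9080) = 8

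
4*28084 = 112336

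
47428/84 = 11857/21 ≈ 564.62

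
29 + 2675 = 2704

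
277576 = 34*8164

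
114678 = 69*1662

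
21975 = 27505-5530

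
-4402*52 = -228904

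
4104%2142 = 1962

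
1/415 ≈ 0.00241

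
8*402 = 3216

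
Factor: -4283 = -1*4283^1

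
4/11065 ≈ 0.000362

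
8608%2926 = 2756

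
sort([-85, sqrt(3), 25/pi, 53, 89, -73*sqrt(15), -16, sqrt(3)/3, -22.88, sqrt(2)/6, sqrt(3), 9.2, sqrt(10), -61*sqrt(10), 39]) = [-73*sqrt(15), -61*sqrt(10), -85, -22.88, -16, sqrt(2)/6, sqrt(3)/3, sqrt(3), sqrt(3), sqrt(10), 25/pi, 9.2, 39, 53, 89]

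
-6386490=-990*6451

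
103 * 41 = 4223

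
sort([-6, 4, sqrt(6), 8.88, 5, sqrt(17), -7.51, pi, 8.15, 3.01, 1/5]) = [-7.51, -6, 1/5, sqrt(6), 3.01, pi, 4, sqrt(17), 5, 8.15, 8.88]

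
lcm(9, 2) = 18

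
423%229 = 194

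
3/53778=1/17926 ≈ 0.0000558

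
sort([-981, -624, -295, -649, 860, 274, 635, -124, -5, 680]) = [-981, -649, -624, -295, -124, -5, 274, 635, 680, 860]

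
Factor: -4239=-1*3^3*157^1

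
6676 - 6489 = 187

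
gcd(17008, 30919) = 1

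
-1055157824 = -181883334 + -873274490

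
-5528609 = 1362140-6890749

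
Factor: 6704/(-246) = -1*2^3*3^(-1)*41^(-1)*419^1 = -3352/123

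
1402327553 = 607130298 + 795197255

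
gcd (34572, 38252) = 4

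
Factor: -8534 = -1 * 2^1 * 17^1 * 251^1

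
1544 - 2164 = -620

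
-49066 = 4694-53760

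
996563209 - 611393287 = 385169922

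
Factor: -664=-1*2^3*83^1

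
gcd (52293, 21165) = 3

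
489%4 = 1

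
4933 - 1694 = 3239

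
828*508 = 420624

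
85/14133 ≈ 0.00601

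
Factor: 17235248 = 2^4*1077203^1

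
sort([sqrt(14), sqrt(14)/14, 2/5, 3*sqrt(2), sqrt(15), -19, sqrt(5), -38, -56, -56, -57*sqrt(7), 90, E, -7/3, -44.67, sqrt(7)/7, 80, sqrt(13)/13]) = [-57*sqrt(7), -56, -56, -44.67, -38, -19, -7/3, sqrt(14)/14, sqrt(13)/13, sqrt(7)/7, 2/5, sqrt(5), E, sqrt(14), sqrt(15), 3*sqrt(2), 80, 90]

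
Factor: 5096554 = 2^1*2548277^1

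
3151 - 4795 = -1644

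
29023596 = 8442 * 3438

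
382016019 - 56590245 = 325425774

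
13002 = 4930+8072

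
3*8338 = 25014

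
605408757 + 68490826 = 673899583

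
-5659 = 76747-82406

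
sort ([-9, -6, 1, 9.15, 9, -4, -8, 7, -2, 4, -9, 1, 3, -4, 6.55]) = [-9, -9, -8, -6, -4, -4, -2, 1, 1, 3, 4, 6.55, 7, 9, 9.15]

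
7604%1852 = 196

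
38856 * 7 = 271992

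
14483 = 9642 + 4841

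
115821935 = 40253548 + 75568387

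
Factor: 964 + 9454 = 2^1 * 5209^1 = 10418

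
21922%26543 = 21922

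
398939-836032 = -437093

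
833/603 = 1 + 230/603 ≈ 1.38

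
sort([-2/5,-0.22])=[-2/5,-0.22]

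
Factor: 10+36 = 2^1*23^1 = 46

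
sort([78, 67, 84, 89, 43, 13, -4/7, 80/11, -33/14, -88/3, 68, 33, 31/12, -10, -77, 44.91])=[-77, -88/3, -10, -33/14, -4/7, 31/12, 80/11, 13, 33, 43, 44.91, 67, 68, 78, 84, 89]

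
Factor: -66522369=-1 * 3^1 * 197^1 * 112559^1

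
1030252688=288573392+741679296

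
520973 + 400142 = 921115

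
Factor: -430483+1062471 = 2^2*7^1*22571^1 = 631988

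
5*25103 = 125515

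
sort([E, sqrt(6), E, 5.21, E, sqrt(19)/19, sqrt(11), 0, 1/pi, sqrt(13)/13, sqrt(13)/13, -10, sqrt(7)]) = [-10, 0, sqrt(19)/19, sqrt(13)/13, sqrt(13)/13, 1/pi, sqrt(6), sqrt(7), E, E, E, sqrt(11), 5.21]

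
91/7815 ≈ 0.0116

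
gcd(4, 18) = 2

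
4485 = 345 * 13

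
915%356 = 203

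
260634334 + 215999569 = 476633903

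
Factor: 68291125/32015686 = 2^(-1) * 5^3 * 7^1 * 17^1 * 4591^1 * 16007843^(-1)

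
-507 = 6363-6870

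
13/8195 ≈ 0.00159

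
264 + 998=1262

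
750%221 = 87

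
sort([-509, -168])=[-509, -168]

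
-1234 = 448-1682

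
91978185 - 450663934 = -358685749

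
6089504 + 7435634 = 13525138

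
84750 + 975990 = 1060740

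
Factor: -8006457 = -1*3^1*71^1*37589^1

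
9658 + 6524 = 16182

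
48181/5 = 9636+1/5 = 9636.20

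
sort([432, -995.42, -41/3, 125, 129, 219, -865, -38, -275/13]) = [-995.42, -865, -38, -275/13, -41/3, 125, 129, 219, 432]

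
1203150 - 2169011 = -965861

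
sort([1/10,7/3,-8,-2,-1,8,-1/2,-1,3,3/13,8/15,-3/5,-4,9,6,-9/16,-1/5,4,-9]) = [-9,-8,-4,-2,-1,-1,-3/5,-9/16,-1/2,-1/5,1/10,3/13,8/15,7/3,3,4,6,8,9]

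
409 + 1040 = 1449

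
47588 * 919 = 43733372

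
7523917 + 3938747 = 11462664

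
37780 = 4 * 9445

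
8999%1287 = 1277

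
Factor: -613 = -1*613^1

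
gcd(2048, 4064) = 32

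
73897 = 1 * 73897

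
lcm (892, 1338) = 2676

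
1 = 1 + 0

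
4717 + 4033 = 8750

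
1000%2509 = 1000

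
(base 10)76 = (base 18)44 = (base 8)114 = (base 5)301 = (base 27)2m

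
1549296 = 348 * 4452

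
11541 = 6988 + 4553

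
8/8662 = 4/4331≈0.000924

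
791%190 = 31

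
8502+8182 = 16684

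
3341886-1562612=1779274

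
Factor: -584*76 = -1*2^5*19^1*73^1 = -44384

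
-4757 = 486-5243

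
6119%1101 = 614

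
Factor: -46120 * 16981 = -1 * 2^3 * 5^1 * 1153^1 * 16981^1 = -783163720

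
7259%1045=989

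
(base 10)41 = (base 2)101001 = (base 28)1d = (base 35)16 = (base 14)2d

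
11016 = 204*54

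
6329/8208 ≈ 0.771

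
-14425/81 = -178-7/81 ≈ -178.09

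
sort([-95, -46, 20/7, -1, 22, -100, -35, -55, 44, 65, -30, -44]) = [-100, -95, -55, -46, -44, -35, -30, -1, 20/7, 22, 44, 65]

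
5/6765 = 1/1353≈0.000739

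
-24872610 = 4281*(-5810)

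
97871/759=128 + 719/759≈128.95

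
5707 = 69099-63392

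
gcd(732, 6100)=244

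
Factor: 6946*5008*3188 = 2^7*23^1*151^1*313^1*797^1 = 110896390784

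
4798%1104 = 382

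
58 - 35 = 23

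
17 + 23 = 40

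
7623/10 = 762 + 3/10 = 762.30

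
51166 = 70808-19642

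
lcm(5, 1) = 5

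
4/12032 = 1/3008 ≈ 0.000332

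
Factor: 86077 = 86077^1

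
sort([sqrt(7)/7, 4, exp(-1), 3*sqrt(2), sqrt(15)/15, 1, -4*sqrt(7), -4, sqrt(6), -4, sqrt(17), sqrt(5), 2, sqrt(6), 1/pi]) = [-4*sqrt(7), -4, -4, sqrt(15)/15, 1/pi, exp(-1), sqrt(7)/7, 1, 2, sqrt(5), sqrt(6), sqrt(6), 4, sqrt(17), 3*sqrt(2)]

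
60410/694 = 87 + 16/347 ≈ 87.05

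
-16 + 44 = 28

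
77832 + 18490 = 96322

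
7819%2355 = 754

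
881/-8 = -110 - 1/8 ≈ -110.13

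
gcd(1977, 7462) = 1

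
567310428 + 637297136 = 1204607564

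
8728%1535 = 1053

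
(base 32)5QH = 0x1751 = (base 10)5969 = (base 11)4537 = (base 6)43345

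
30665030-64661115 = -33996085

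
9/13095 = 1/1455 ≈ 0.000687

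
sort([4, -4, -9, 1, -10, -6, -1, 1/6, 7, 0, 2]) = [-10, -9, -6, -4, -1, 0, 1/6, 1, 2, 4, 7]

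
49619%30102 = 19517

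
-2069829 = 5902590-7972419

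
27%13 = 1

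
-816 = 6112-6928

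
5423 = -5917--11340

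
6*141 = 846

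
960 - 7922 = -6962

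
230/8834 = 115/4417 ≈ 0.0260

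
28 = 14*2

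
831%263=42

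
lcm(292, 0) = 0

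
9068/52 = 2267/13 ≈ 174.38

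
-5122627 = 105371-5227998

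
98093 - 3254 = 94839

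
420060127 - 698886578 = -278826451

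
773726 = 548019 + 225707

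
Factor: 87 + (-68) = 19^1 = 19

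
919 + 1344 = 2263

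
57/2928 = 19/976 ≈ 0.0195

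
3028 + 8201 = 11229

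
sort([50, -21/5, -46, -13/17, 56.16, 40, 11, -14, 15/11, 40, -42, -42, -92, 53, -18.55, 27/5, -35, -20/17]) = [-92, -46, -42, -42, -35, -18.55, -14, -21/5, -20/17, -13/17, 15/11, 27/5, 11, 40, 40, 50, 53, 56.16]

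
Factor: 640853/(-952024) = -1*2^(-3)*59^(-1)*2017^(-1)*640853^1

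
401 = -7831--8232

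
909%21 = 6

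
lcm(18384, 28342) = 680208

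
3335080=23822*140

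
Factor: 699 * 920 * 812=2^5 * 3^1 * 5^1 * 7^1 * 23^1 * 29^1 * 233^1=522180960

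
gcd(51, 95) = 1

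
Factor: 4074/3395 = 2^1*3^1*5^(-1) = 6/5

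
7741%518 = 489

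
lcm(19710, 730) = 19710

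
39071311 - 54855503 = -15784192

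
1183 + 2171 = 3354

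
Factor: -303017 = -1 * 11^1 * 13^2 * 163^1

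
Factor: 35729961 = 3^1 * 67^1 * 177761^1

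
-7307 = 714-8021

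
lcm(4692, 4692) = 4692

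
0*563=0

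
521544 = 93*5608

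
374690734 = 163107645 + 211583089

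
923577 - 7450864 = -6527287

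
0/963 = 0 = 0.00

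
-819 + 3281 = 2462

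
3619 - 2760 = 859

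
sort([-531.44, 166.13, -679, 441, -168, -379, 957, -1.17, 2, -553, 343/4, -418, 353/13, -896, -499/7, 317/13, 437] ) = [-896, -679, -553, -531.44, -418, -379, -168, -499/7, -1.17, 2, 317/13, 353/13, 343/4, 166.13, 437, 441, 957] 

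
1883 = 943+940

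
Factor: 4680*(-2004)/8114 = -1*2^4*3^3*5^1*13^1*167^1*4057^(-1) = -4689360/4057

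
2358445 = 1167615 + 1190830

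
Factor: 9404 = 2^2 * 2351^1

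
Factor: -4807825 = -1*5^2*11^1*17483^1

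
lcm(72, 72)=72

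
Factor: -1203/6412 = -1 * 2^(-2) * 3^1 * 7^(-1) * 229^(-1) * 401^1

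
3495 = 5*699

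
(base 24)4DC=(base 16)A44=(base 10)2628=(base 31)2MO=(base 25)453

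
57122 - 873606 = -816484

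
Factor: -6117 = -1 * 3^1 * 2039^1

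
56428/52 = 1085 + 2/13 ≈ 1085.15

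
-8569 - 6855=-15424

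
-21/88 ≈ -0.239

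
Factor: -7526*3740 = -1*2^3*5^1*11^1*17^1*53^1*71^1 = -28147240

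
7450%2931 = 1588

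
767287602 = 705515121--61772481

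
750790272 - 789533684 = -38743412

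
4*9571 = 38284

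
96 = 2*48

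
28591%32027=28591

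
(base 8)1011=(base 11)434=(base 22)11f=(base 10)521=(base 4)20021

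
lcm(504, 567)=4536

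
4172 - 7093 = -2921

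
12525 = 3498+9027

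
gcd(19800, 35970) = 330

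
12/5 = 2+2/5 = 2.40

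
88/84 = 22/21 ≈ 1.05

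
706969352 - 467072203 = 239897149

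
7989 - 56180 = -48191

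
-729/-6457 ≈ 0.113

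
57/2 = 28 + 1/2 = 28.50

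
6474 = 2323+4151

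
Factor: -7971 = -1*3^1*2657^1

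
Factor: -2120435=-1*5^1*277^1*1531^1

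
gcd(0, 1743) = 1743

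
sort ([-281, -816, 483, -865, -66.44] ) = [-865, -816, -281, -66.44, 483] 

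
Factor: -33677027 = -1*33677027^1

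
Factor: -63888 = -1*2^4*3^1*11^3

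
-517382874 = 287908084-805290958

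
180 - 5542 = -5362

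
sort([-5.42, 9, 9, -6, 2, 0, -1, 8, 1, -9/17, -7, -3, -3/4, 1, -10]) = [-10, -7, -6, -5.42, -3, -1, -3/4, -9/17, 0, 1, 1, 2, 8, 9, 9]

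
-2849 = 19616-22465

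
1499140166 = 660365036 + 838775130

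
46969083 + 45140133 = 92109216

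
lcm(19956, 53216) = 159648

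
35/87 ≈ 0.402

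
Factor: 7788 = 2^2 * 3^1 * 11^1 * 59^1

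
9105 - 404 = 8701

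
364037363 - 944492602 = -580455239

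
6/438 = 1/73 ≈ 0.0137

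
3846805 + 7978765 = 11825570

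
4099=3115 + 984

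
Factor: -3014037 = -1 * 3^3 * 13^1 * 31^1 * 277^1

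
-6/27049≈-0.000222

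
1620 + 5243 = 6863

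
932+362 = 1294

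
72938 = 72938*1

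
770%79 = 59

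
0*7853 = 0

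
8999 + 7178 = 16177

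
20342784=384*52976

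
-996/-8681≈0.115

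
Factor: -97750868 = -1 * 2^2 * 43^1 * 53^1 * 10723^1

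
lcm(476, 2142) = 4284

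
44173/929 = 47 + 510/929 ≈ 47.55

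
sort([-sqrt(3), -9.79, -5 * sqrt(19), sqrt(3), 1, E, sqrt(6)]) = [-5 * sqrt(19), -9.79, -sqrt(3), 1, sqrt(3), sqrt(6), E]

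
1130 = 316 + 814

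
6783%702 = 465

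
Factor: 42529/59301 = 3^(-2) * 11^(-1) * 71^1 = 71/99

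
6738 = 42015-35277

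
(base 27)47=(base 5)430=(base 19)61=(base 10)115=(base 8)163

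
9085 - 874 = 8211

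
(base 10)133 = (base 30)4d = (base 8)205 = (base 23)5i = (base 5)1013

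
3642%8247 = 3642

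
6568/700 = 1642/175 ≈ 9.38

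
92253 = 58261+33992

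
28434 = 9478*3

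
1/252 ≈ 0.00397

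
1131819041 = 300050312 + 831768729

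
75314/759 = 99 + 173/759 ≈ 99.23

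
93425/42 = 2224 + 17/42 ≈ 2224.40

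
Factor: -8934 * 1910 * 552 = -1 * 2^5 * 3^2 * 5^1 * 23^1 * 191^1 * 1489^1 = -9419294880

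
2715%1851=864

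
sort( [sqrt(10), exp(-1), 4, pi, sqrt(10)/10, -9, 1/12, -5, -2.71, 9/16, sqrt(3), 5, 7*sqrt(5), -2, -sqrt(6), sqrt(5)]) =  [-9, -5, -2.71, -sqrt(6), -2, 1/12, sqrt(10)/10, exp(-1), 9/16, sqrt(3), sqrt(5), pi, sqrt(10), 4, 5, 7*sqrt(5)]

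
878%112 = 94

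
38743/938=41 + 285/938 ≈ 41.30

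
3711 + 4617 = 8328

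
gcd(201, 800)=1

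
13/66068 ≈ 0.000197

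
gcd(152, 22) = 2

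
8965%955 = 370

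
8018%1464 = 698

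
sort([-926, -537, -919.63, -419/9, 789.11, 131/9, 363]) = [-926, -919.63, -537, -419/9, 131/9, 363, 789.11]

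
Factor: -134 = -1*2^1*67^1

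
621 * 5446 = 3381966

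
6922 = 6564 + 358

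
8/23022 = 4/11511≈0.000347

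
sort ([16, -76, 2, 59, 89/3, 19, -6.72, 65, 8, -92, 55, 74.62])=[-92, -76, -6.72, 2, 8, 16, 19, 89/3, 55, 59, 65, 74.62]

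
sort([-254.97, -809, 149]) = [-809, -254.97, 149]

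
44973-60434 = -15461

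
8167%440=247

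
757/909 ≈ 0.833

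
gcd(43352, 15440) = 8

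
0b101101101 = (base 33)b2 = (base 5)2430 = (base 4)11231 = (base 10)365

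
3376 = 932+2444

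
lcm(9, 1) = 9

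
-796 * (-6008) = 4782368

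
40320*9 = 362880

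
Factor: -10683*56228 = -1*2^2*3^2*1187^1*14057^1 = -600683724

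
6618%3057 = 504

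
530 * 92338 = 48939140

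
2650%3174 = 2650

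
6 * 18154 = 108924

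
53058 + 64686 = 117744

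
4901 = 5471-570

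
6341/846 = 7 + 419/846 ≈ 7.50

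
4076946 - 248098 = 3828848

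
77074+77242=154316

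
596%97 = 14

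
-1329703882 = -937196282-392507600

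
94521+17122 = 111643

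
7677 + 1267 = 8944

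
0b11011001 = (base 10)217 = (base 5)1332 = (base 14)117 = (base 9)261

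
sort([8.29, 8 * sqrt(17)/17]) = [8 * sqrt(17)/17, 8.29]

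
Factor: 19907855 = 5^1*11^1*361961^1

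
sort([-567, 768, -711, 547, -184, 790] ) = [-711, -567, -184, 547, 768, 790] 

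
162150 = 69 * 2350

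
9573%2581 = 1830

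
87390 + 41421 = 128811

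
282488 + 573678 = 856166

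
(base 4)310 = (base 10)52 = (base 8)64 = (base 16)34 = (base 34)1i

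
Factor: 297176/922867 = 2^3 * 29^(-1) * 263^(-1) * 307^1 = 2456/7627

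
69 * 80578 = 5559882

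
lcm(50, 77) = 3850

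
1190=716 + 474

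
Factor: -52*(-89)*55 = 2^2*5^1*11^1*13^1*89^1 = 254540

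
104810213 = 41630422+63179791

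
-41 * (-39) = 1599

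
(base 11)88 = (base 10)96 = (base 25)3l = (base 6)240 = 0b1100000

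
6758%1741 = 1535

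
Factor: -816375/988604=-1*2^(-2)*3^1*5^3*7^1*59^(-2)*71^(-1)*311^1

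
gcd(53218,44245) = 1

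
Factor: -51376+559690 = 2^1*3^1*84719^1 = 508314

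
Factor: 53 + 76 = 3^1*43^1 = 129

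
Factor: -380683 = -1 * 29^1 * 13127^1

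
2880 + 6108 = 8988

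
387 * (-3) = -1161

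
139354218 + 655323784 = 794678002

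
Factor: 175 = 5^2 * 7^1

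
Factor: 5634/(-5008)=-1*2^(-3)*3^2=-9/8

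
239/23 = 10 + 9/23 ≈ 10.39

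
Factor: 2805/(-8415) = -1 * 3^(-1) = -1/3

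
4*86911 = 347644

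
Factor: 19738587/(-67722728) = -1 * 2^(-3) * 3^1 * 11^1 * 19^1 * 37^(-1) * 31481^1 * 228793^(-1)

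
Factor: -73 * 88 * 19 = -1 * 2^3 * 11^1 * 19^1 * 73^1 = -122056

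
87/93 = 29/31 ≈ 0.935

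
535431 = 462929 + 72502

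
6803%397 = 54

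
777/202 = 3 + 171/202≈3.85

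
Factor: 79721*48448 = 2^6*29^1*757^1*2749^1 = 3862323008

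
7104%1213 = 1039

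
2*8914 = 17828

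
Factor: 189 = 3^3 * 7^1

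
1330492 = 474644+855848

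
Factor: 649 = 11^1 * 59^1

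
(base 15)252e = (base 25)cgj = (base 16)1eef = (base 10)7919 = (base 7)32042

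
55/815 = 11/163 ≈ 0.0675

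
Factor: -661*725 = -1*5^2*29^1*661^1 = -479225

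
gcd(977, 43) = 1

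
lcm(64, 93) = 5952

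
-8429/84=-100-29/84 ≈ -100.35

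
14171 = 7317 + 6854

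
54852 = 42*1306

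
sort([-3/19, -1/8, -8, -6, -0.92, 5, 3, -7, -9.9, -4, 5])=[-9.9, -8, -7, -6, -4, -0.92, -3/19, -1/8, 3, 5, 5]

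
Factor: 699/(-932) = -1*2^(-2)*3^1 = -3/4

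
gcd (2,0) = 2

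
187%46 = 3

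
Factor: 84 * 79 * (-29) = -1 * 2^2 * 3^1 * 7^1 * 29^1 * 79^1 = -192444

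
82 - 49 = 33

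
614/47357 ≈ 0.0130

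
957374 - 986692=-29318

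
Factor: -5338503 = -1*3^2*197^1*3011^1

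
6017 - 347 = 5670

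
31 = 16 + 15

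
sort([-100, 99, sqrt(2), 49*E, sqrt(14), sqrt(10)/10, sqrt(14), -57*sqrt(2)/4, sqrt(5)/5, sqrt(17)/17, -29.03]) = [-100, -29.03, -57*sqrt(2)/4, sqrt(17)/17, sqrt(10)/10, sqrt(5)/5, sqrt(2), sqrt(14), sqrt(14), 99, 49*E]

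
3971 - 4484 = -513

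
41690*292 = 12173480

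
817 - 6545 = -5728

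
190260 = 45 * 4228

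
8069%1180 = 989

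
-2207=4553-6760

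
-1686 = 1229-2915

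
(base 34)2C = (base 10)80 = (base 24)38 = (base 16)50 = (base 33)2E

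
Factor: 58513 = 7^1 * 13^1 * 643^1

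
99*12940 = 1281060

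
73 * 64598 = 4715654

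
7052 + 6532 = 13584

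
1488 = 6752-5264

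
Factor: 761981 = 11^1 * 53^1 * 1307^1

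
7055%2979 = 1097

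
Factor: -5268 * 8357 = -1 * 2^2 * 3^1 * 61^1 * 137^1 * 439^1 = -44024676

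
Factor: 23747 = 23747^1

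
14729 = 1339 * 11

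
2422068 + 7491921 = 9913989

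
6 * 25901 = 155406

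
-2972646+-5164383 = -8137029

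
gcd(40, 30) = 10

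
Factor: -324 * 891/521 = -1 * 2^2 * 3^8 * 11^1 * 521^ (-1) = -288684/521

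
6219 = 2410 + 3809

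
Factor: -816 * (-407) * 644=2^6 * 3^1 * 7^1 * 11^1 * 17^1 * 23^1 * 37^1=213880128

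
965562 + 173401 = 1138963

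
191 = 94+97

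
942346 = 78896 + 863450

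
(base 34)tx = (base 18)32b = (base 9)1352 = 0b1111111011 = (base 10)1019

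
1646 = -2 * (-823)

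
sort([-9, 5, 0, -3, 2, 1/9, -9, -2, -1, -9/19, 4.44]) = [-9, -9, -3, -2, -1, -9/19, 0, 1/9, 2, 4.44, 5]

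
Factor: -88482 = -1*2^1*3^1*14747^1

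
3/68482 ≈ 0.0000438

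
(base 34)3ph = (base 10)4335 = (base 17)f00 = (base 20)agf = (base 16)10ef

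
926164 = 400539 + 525625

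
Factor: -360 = -1 * 2^3 * 3^2 * 5^1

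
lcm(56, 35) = 280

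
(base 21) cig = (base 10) 5686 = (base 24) 9km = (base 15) 1a41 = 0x1636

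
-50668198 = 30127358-80795556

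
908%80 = 28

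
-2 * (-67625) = 135250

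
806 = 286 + 520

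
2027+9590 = 11617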